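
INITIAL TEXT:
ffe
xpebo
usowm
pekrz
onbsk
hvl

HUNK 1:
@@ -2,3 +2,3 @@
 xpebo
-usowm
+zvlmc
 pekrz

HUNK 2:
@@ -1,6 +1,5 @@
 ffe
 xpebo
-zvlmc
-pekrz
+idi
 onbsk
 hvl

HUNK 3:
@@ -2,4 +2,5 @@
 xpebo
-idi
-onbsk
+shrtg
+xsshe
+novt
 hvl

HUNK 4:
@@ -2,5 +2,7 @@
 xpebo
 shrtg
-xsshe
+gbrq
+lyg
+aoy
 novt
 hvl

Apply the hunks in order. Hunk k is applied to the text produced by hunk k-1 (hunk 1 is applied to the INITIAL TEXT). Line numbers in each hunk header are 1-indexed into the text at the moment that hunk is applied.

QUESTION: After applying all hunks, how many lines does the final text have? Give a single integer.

Hunk 1: at line 2 remove [usowm] add [zvlmc] -> 6 lines: ffe xpebo zvlmc pekrz onbsk hvl
Hunk 2: at line 1 remove [zvlmc,pekrz] add [idi] -> 5 lines: ffe xpebo idi onbsk hvl
Hunk 3: at line 2 remove [idi,onbsk] add [shrtg,xsshe,novt] -> 6 lines: ffe xpebo shrtg xsshe novt hvl
Hunk 4: at line 2 remove [xsshe] add [gbrq,lyg,aoy] -> 8 lines: ffe xpebo shrtg gbrq lyg aoy novt hvl
Final line count: 8

Answer: 8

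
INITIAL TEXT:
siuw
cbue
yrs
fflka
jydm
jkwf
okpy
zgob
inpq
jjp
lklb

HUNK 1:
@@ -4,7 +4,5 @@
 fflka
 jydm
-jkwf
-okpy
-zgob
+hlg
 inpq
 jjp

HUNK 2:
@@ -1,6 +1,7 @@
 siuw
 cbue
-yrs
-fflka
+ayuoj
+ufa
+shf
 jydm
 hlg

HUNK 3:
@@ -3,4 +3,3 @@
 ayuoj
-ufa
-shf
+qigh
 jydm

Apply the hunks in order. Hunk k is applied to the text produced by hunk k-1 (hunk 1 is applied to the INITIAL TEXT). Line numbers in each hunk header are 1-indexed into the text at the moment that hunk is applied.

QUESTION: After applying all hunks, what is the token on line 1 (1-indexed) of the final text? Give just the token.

Hunk 1: at line 4 remove [jkwf,okpy,zgob] add [hlg] -> 9 lines: siuw cbue yrs fflka jydm hlg inpq jjp lklb
Hunk 2: at line 1 remove [yrs,fflka] add [ayuoj,ufa,shf] -> 10 lines: siuw cbue ayuoj ufa shf jydm hlg inpq jjp lklb
Hunk 3: at line 3 remove [ufa,shf] add [qigh] -> 9 lines: siuw cbue ayuoj qigh jydm hlg inpq jjp lklb
Final line 1: siuw

Answer: siuw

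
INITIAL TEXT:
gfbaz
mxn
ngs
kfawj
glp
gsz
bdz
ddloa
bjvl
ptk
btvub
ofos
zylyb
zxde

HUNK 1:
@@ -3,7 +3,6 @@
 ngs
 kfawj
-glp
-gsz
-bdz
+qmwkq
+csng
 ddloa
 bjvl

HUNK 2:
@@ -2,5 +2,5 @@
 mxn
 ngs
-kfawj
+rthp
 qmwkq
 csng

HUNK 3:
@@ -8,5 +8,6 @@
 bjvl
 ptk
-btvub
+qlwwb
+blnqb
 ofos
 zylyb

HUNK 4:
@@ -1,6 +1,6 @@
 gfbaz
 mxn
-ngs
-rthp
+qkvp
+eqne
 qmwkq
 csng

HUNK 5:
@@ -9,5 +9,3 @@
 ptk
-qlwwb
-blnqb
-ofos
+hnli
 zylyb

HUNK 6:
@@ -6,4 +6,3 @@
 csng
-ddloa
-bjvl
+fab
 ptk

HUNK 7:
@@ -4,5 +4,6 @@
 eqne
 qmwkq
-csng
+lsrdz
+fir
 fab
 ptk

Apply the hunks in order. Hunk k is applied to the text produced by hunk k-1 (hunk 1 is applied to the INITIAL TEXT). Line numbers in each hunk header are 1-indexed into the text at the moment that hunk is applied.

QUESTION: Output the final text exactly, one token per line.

Hunk 1: at line 3 remove [glp,gsz,bdz] add [qmwkq,csng] -> 13 lines: gfbaz mxn ngs kfawj qmwkq csng ddloa bjvl ptk btvub ofos zylyb zxde
Hunk 2: at line 2 remove [kfawj] add [rthp] -> 13 lines: gfbaz mxn ngs rthp qmwkq csng ddloa bjvl ptk btvub ofos zylyb zxde
Hunk 3: at line 8 remove [btvub] add [qlwwb,blnqb] -> 14 lines: gfbaz mxn ngs rthp qmwkq csng ddloa bjvl ptk qlwwb blnqb ofos zylyb zxde
Hunk 4: at line 1 remove [ngs,rthp] add [qkvp,eqne] -> 14 lines: gfbaz mxn qkvp eqne qmwkq csng ddloa bjvl ptk qlwwb blnqb ofos zylyb zxde
Hunk 5: at line 9 remove [qlwwb,blnqb,ofos] add [hnli] -> 12 lines: gfbaz mxn qkvp eqne qmwkq csng ddloa bjvl ptk hnli zylyb zxde
Hunk 6: at line 6 remove [ddloa,bjvl] add [fab] -> 11 lines: gfbaz mxn qkvp eqne qmwkq csng fab ptk hnli zylyb zxde
Hunk 7: at line 4 remove [csng] add [lsrdz,fir] -> 12 lines: gfbaz mxn qkvp eqne qmwkq lsrdz fir fab ptk hnli zylyb zxde

Answer: gfbaz
mxn
qkvp
eqne
qmwkq
lsrdz
fir
fab
ptk
hnli
zylyb
zxde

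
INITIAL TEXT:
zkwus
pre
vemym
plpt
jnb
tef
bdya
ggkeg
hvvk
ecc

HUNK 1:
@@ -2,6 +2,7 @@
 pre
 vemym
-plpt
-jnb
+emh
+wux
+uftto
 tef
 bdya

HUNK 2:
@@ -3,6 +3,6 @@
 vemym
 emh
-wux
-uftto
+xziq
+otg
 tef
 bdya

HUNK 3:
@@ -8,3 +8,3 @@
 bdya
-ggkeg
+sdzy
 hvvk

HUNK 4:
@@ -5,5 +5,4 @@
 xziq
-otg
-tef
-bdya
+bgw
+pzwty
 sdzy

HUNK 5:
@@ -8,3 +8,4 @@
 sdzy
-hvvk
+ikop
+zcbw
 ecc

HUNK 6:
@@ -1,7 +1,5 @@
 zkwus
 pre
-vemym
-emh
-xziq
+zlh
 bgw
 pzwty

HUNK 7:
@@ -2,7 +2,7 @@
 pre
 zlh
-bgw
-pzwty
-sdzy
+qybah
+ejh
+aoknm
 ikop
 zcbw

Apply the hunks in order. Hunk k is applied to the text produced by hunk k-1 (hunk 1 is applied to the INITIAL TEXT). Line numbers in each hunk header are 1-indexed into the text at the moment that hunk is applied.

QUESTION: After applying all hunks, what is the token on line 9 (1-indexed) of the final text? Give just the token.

Answer: ecc

Derivation:
Hunk 1: at line 2 remove [plpt,jnb] add [emh,wux,uftto] -> 11 lines: zkwus pre vemym emh wux uftto tef bdya ggkeg hvvk ecc
Hunk 2: at line 3 remove [wux,uftto] add [xziq,otg] -> 11 lines: zkwus pre vemym emh xziq otg tef bdya ggkeg hvvk ecc
Hunk 3: at line 8 remove [ggkeg] add [sdzy] -> 11 lines: zkwus pre vemym emh xziq otg tef bdya sdzy hvvk ecc
Hunk 4: at line 5 remove [otg,tef,bdya] add [bgw,pzwty] -> 10 lines: zkwus pre vemym emh xziq bgw pzwty sdzy hvvk ecc
Hunk 5: at line 8 remove [hvvk] add [ikop,zcbw] -> 11 lines: zkwus pre vemym emh xziq bgw pzwty sdzy ikop zcbw ecc
Hunk 6: at line 1 remove [vemym,emh,xziq] add [zlh] -> 9 lines: zkwus pre zlh bgw pzwty sdzy ikop zcbw ecc
Hunk 7: at line 2 remove [bgw,pzwty,sdzy] add [qybah,ejh,aoknm] -> 9 lines: zkwus pre zlh qybah ejh aoknm ikop zcbw ecc
Final line 9: ecc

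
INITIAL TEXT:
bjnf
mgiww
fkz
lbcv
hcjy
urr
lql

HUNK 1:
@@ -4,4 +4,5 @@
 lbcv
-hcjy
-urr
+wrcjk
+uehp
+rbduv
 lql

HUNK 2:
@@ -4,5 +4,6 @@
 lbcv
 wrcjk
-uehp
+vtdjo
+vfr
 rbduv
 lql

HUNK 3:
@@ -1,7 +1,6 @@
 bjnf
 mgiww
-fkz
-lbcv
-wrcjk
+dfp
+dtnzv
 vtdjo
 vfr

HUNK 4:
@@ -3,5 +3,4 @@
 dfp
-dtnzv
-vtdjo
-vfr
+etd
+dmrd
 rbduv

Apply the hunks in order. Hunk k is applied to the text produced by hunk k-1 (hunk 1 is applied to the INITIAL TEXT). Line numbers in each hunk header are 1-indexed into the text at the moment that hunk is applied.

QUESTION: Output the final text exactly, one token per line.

Hunk 1: at line 4 remove [hcjy,urr] add [wrcjk,uehp,rbduv] -> 8 lines: bjnf mgiww fkz lbcv wrcjk uehp rbduv lql
Hunk 2: at line 4 remove [uehp] add [vtdjo,vfr] -> 9 lines: bjnf mgiww fkz lbcv wrcjk vtdjo vfr rbduv lql
Hunk 3: at line 1 remove [fkz,lbcv,wrcjk] add [dfp,dtnzv] -> 8 lines: bjnf mgiww dfp dtnzv vtdjo vfr rbduv lql
Hunk 4: at line 3 remove [dtnzv,vtdjo,vfr] add [etd,dmrd] -> 7 lines: bjnf mgiww dfp etd dmrd rbduv lql

Answer: bjnf
mgiww
dfp
etd
dmrd
rbduv
lql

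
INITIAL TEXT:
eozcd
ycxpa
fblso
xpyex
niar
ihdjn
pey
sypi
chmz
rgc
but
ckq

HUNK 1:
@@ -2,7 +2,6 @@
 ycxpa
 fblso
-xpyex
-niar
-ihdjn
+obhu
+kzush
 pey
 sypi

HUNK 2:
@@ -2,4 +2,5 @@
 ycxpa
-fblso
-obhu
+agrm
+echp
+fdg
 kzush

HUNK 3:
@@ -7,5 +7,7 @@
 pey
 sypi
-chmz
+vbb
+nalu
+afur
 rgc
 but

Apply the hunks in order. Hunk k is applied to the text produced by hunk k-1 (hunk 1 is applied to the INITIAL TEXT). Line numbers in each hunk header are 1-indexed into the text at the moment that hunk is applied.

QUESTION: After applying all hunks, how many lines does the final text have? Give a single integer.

Hunk 1: at line 2 remove [xpyex,niar,ihdjn] add [obhu,kzush] -> 11 lines: eozcd ycxpa fblso obhu kzush pey sypi chmz rgc but ckq
Hunk 2: at line 2 remove [fblso,obhu] add [agrm,echp,fdg] -> 12 lines: eozcd ycxpa agrm echp fdg kzush pey sypi chmz rgc but ckq
Hunk 3: at line 7 remove [chmz] add [vbb,nalu,afur] -> 14 lines: eozcd ycxpa agrm echp fdg kzush pey sypi vbb nalu afur rgc but ckq
Final line count: 14

Answer: 14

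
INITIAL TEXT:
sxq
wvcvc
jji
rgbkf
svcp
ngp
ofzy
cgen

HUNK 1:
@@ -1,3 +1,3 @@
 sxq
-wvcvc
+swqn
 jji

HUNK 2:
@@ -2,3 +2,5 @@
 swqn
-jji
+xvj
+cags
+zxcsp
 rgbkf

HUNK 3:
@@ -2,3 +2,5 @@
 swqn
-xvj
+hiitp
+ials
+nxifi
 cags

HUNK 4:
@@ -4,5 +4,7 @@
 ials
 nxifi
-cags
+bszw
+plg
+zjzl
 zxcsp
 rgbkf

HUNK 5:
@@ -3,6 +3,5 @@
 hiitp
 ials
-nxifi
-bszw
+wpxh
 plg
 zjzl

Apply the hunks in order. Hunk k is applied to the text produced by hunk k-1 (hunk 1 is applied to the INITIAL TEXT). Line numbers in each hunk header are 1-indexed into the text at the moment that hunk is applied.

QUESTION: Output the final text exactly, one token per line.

Hunk 1: at line 1 remove [wvcvc] add [swqn] -> 8 lines: sxq swqn jji rgbkf svcp ngp ofzy cgen
Hunk 2: at line 2 remove [jji] add [xvj,cags,zxcsp] -> 10 lines: sxq swqn xvj cags zxcsp rgbkf svcp ngp ofzy cgen
Hunk 3: at line 2 remove [xvj] add [hiitp,ials,nxifi] -> 12 lines: sxq swqn hiitp ials nxifi cags zxcsp rgbkf svcp ngp ofzy cgen
Hunk 4: at line 4 remove [cags] add [bszw,plg,zjzl] -> 14 lines: sxq swqn hiitp ials nxifi bszw plg zjzl zxcsp rgbkf svcp ngp ofzy cgen
Hunk 5: at line 3 remove [nxifi,bszw] add [wpxh] -> 13 lines: sxq swqn hiitp ials wpxh plg zjzl zxcsp rgbkf svcp ngp ofzy cgen

Answer: sxq
swqn
hiitp
ials
wpxh
plg
zjzl
zxcsp
rgbkf
svcp
ngp
ofzy
cgen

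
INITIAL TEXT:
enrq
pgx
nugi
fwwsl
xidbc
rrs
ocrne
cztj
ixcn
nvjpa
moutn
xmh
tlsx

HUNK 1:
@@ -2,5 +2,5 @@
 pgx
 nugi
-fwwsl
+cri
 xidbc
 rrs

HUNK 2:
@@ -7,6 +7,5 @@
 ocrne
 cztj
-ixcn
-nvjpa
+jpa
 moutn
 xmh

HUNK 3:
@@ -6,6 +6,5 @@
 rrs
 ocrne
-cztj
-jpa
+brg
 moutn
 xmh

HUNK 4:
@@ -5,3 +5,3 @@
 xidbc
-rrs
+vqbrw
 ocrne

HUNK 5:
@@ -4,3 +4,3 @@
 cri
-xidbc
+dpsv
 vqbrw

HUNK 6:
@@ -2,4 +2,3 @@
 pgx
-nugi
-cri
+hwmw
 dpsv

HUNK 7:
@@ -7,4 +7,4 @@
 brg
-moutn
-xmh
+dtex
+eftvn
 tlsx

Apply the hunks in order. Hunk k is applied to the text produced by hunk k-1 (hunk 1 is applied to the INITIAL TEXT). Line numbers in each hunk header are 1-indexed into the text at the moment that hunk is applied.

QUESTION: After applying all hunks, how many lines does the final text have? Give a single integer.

Hunk 1: at line 2 remove [fwwsl] add [cri] -> 13 lines: enrq pgx nugi cri xidbc rrs ocrne cztj ixcn nvjpa moutn xmh tlsx
Hunk 2: at line 7 remove [ixcn,nvjpa] add [jpa] -> 12 lines: enrq pgx nugi cri xidbc rrs ocrne cztj jpa moutn xmh tlsx
Hunk 3: at line 6 remove [cztj,jpa] add [brg] -> 11 lines: enrq pgx nugi cri xidbc rrs ocrne brg moutn xmh tlsx
Hunk 4: at line 5 remove [rrs] add [vqbrw] -> 11 lines: enrq pgx nugi cri xidbc vqbrw ocrne brg moutn xmh tlsx
Hunk 5: at line 4 remove [xidbc] add [dpsv] -> 11 lines: enrq pgx nugi cri dpsv vqbrw ocrne brg moutn xmh tlsx
Hunk 6: at line 2 remove [nugi,cri] add [hwmw] -> 10 lines: enrq pgx hwmw dpsv vqbrw ocrne brg moutn xmh tlsx
Hunk 7: at line 7 remove [moutn,xmh] add [dtex,eftvn] -> 10 lines: enrq pgx hwmw dpsv vqbrw ocrne brg dtex eftvn tlsx
Final line count: 10

Answer: 10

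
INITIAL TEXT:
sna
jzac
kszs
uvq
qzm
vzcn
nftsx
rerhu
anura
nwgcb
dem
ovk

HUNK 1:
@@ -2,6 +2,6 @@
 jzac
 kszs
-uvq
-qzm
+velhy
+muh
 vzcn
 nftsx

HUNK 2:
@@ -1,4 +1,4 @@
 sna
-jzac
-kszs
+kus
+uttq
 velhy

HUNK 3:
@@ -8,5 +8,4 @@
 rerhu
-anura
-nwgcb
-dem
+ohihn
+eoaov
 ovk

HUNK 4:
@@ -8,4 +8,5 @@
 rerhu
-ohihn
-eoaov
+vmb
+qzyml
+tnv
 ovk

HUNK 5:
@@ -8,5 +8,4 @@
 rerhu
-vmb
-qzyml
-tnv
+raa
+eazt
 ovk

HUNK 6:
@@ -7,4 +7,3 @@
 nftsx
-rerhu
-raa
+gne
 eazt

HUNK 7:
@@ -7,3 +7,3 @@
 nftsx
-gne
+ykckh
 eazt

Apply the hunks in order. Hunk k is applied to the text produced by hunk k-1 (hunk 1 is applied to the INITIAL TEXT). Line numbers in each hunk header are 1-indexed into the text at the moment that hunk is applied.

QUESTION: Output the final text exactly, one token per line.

Hunk 1: at line 2 remove [uvq,qzm] add [velhy,muh] -> 12 lines: sna jzac kszs velhy muh vzcn nftsx rerhu anura nwgcb dem ovk
Hunk 2: at line 1 remove [jzac,kszs] add [kus,uttq] -> 12 lines: sna kus uttq velhy muh vzcn nftsx rerhu anura nwgcb dem ovk
Hunk 3: at line 8 remove [anura,nwgcb,dem] add [ohihn,eoaov] -> 11 lines: sna kus uttq velhy muh vzcn nftsx rerhu ohihn eoaov ovk
Hunk 4: at line 8 remove [ohihn,eoaov] add [vmb,qzyml,tnv] -> 12 lines: sna kus uttq velhy muh vzcn nftsx rerhu vmb qzyml tnv ovk
Hunk 5: at line 8 remove [vmb,qzyml,tnv] add [raa,eazt] -> 11 lines: sna kus uttq velhy muh vzcn nftsx rerhu raa eazt ovk
Hunk 6: at line 7 remove [rerhu,raa] add [gne] -> 10 lines: sna kus uttq velhy muh vzcn nftsx gne eazt ovk
Hunk 7: at line 7 remove [gne] add [ykckh] -> 10 lines: sna kus uttq velhy muh vzcn nftsx ykckh eazt ovk

Answer: sna
kus
uttq
velhy
muh
vzcn
nftsx
ykckh
eazt
ovk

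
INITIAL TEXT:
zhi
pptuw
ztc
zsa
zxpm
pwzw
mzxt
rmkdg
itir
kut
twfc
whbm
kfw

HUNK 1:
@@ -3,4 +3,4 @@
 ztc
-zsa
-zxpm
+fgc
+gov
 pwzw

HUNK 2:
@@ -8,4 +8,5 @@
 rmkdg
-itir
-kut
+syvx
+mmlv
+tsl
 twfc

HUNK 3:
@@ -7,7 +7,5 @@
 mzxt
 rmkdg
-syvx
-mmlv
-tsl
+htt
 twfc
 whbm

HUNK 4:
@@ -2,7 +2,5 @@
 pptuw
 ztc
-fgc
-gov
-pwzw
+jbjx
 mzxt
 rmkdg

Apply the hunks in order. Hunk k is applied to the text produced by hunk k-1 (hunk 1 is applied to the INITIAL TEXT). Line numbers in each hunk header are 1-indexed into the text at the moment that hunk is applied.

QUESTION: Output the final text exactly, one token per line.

Hunk 1: at line 3 remove [zsa,zxpm] add [fgc,gov] -> 13 lines: zhi pptuw ztc fgc gov pwzw mzxt rmkdg itir kut twfc whbm kfw
Hunk 2: at line 8 remove [itir,kut] add [syvx,mmlv,tsl] -> 14 lines: zhi pptuw ztc fgc gov pwzw mzxt rmkdg syvx mmlv tsl twfc whbm kfw
Hunk 3: at line 7 remove [syvx,mmlv,tsl] add [htt] -> 12 lines: zhi pptuw ztc fgc gov pwzw mzxt rmkdg htt twfc whbm kfw
Hunk 4: at line 2 remove [fgc,gov,pwzw] add [jbjx] -> 10 lines: zhi pptuw ztc jbjx mzxt rmkdg htt twfc whbm kfw

Answer: zhi
pptuw
ztc
jbjx
mzxt
rmkdg
htt
twfc
whbm
kfw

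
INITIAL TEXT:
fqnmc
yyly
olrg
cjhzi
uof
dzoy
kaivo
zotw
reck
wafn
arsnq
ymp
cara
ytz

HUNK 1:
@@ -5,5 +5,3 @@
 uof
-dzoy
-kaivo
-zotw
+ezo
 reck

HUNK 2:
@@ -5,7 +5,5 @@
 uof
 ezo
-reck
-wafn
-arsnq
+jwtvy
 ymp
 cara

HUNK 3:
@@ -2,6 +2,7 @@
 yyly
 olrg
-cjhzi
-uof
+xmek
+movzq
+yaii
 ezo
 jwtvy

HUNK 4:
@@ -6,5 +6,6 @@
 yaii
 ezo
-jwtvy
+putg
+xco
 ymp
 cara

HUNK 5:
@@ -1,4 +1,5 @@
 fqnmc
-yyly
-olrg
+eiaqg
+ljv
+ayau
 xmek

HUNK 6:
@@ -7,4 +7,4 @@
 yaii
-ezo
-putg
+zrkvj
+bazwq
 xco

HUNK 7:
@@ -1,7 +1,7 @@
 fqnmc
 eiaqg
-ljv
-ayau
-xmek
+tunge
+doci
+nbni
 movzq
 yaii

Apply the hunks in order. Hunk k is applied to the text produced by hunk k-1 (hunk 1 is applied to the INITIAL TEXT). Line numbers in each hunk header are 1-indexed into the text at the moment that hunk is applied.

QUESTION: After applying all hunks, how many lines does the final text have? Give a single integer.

Hunk 1: at line 5 remove [dzoy,kaivo,zotw] add [ezo] -> 12 lines: fqnmc yyly olrg cjhzi uof ezo reck wafn arsnq ymp cara ytz
Hunk 2: at line 5 remove [reck,wafn,arsnq] add [jwtvy] -> 10 lines: fqnmc yyly olrg cjhzi uof ezo jwtvy ymp cara ytz
Hunk 3: at line 2 remove [cjhzi,uof] add [xmek,movzq,yaii] -> 11 lines: fqnmc yyly olrg xmek movzq yaii ezo jwtvy ymp cara ytz
Hunk 4: at line 6 remove [jwtvy] add [putg,xco] -> 12 lines: fqnmc yyly olrg xmek movzq yaii ezo putg xco ymp cara ytz
Hunk 5: at line 1 remove [yyly,olrg] add [eiaqg,ljv,ayau] -> 13 lines: fqnmc eiaqg ljv ayau xmek movzq yaii ezo putg xco ymp cara ytz
Hunk 6: at line 7 remove [ezo,putg] add [zrkvj,bazwq] -> 13 lines: fqnmc eiaqg ljv ayau xmek movzq yaii zrkvj bazwq xco ymp cara ytz
Hunk 7: at line 1 remove [ljv,ayau,xmek] add [tunge,doci,nbni] -> 13 lines: fqnmc eiaqg tunge doci nbni movzq yaii zrkvj bazwq xco ymp cara ytz
Final line count: 13

Answer: 13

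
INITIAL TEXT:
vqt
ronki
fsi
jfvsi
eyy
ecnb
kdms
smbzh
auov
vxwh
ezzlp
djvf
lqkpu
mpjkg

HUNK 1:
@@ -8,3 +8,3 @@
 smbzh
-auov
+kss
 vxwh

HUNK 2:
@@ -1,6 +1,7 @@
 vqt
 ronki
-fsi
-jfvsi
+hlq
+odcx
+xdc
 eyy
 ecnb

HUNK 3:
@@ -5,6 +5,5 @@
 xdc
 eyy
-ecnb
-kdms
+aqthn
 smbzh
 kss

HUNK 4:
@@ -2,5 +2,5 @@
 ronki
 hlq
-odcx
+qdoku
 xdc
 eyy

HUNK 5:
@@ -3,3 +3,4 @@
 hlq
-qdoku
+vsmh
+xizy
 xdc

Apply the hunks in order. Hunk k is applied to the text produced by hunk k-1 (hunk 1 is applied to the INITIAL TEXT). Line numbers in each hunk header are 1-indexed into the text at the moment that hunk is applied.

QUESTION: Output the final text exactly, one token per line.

Hunk 1: at line 8 remove [auov] add [kss] -> 14 lines: vqt ronki fsi jfvsi eyy ecnb kdms smbzh kss vxwh ezzlp djvf lqkpu mpjkg
Hunk 2: at line 1 remove [fsi,jfvsi] add [hlq,odcx,xdc] -> 15 lines: vqt ronki hlq odcx xdc eyy ecnb kdms smbzh kss vxwh ezzlp djvf lqkpu mpjkg
Hunk 3: at line 5 remove [ecnb,kdms] add [aqthn] -> 14 lines: vqt ronki hlq odcx xdc eyy aqthn smbzh kss vxwh ezzlp djvf lqkpu mpjkg
Hunk 4: at line 2 remove [odcx] add [qdoku] -> 14 lines: vqt ronki hlq qdoku xdc eyy aqthn smbzh kss vxwh ezzlp djvf lqkpu mpjkg
Hunk 5: at line 3 remove [qdoku] add [vsmh,xizy] -> 15 lines: vqt ronki hlq vsmh xizy xdc eyy aqthn smbzh kss vxwh ezzlp djvf lqkpu mpjkg

Answer: vqt
ronki
hlq
vsmh
xizy
xdc
eyy
aqthn
smbzh
kss
vxwh
ezzlp
djvf
lqkpu
mpjkg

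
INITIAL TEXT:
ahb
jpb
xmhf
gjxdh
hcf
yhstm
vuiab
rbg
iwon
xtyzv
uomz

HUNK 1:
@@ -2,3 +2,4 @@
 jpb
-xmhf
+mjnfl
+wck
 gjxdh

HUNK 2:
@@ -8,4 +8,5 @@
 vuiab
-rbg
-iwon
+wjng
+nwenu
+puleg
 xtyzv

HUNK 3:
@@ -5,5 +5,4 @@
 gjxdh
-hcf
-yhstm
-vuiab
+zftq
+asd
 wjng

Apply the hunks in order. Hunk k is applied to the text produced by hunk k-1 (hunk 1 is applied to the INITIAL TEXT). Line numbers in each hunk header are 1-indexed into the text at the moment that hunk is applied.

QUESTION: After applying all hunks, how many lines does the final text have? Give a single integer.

Hunk 1: at line 2 remove [xmhf] add [mjnfl,wck] -> 12 lines: ahb jpb mjnfl wck gjxdh hcf yhstm vuiab rbg iwon xtyzv uomz
Hunk 2: at line 8 remove [rbg,iwon] add [wjng,nwenu,puleg] -> 13 lines: ahb jpb mjnfl wck gjxdh hcf yhstm vuiab wjng nwenu puleg xtyzv uomz
Hunk 3: at line 5 remove [hcf,yhstm,vuiab] add [zftq,asd] -> 12 lines: ahb jpb mjnfl wck gjxdh zftq asd wjng nwenu puleg xtyzv uomz
Final line count: 12

Answer: 12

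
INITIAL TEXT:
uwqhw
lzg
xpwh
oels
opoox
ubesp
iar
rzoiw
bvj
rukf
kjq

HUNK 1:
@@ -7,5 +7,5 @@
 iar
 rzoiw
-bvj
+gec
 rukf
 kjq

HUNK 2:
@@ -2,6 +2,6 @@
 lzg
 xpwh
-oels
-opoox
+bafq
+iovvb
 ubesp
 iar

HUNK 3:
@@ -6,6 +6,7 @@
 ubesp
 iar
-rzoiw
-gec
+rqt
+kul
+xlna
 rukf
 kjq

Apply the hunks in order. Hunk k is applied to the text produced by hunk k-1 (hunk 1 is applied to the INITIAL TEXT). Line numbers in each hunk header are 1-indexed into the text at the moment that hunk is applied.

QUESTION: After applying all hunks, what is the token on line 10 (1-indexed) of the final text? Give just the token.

Answer: xlna

Derivation:
Hunk 1: at line 7 remove [bvj] add [gec] -> 11 lines: uwqhw lzg xpwh oels opoox ubesp iar rzoiw gec rukf kjq
Hunk 2: at line 2 remove [oels,opoox] add [bafq,iovvb] -> 11 lines: uwqhw lzg xpwh bafq iovvb ubesp iar rzoiw gec rukf kjq
Hunk 3: at line 6 remove [rzoiw,gec] add [rqt,kul,xlna] -> 12 lines: uwqhw lzg xpwh bafq iovvb ubesp iar rqt kul xlna rukf kjq
Final line 10: xlna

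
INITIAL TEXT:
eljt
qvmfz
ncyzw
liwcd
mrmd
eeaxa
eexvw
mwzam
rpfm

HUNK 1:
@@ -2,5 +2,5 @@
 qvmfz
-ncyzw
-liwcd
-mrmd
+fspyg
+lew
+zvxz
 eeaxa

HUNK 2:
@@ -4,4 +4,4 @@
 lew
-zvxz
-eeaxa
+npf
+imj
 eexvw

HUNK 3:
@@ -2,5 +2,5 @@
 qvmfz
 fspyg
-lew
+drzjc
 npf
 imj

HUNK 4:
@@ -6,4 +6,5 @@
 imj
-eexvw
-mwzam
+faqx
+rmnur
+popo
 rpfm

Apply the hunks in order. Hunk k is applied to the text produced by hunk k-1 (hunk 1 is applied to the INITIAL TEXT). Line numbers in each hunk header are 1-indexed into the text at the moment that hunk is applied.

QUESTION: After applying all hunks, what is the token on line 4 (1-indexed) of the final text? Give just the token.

Answer: drzjc

Derivation:
Hunk 1: at line 2 remove [ncyzw,liwcd,mrmd] add [fspyg,lew,zvxz] -> 9 lines: eljt qvmfz fspyg lew zvxz eeaxa eexvw mwzam rpfm
Hunk 2: at line 4 remove [zvxz,eeaxa] add [npf,imj] -> 9 lines: eljt qvmfz fspyg lew npf imj eexvw mwzam rpfm
Hunk 3: at line 2 remove [lew] add [drzjc] -> 9 lines: eljt qvmfz fspyg drzjc npf imj eexvw mwzam rpfm
Hunk 4: at line 6 remove [eexvw,mwzam] add [faqx,rmnur,popo] -> 10 lines: eljt qvmfz fspyg drzjc npf imj faqx rmnur popo rpfm
Final line 4: drzjc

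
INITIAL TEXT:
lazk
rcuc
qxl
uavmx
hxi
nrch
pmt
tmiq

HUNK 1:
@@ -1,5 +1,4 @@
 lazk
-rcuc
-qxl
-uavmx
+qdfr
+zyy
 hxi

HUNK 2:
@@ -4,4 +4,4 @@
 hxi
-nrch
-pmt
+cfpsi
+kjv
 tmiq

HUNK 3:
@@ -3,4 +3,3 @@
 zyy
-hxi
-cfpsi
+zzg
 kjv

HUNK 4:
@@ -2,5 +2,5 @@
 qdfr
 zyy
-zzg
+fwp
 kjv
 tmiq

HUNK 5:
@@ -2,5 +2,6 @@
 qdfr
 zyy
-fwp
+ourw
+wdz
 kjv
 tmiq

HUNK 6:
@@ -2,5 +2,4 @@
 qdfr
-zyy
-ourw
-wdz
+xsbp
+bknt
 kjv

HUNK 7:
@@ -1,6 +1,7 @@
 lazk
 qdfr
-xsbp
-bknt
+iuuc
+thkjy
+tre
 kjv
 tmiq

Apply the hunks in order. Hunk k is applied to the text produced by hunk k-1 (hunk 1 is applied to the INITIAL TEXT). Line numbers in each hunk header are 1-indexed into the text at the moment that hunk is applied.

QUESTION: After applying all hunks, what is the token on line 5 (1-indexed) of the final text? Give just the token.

Hunk 1: at line 1 remove [rcuc,qxl,uavmx] add [qdfr,zyy] -> 7 lines: lazk qdfr zyy hxi nrch pmt tmiq
Hunk 2: at line 4 remove [nrch,pmt] add [cfpsi,kjv] -> 7 lines: lazk qdfr zyy hxi cfpsi kjv tmiq
Hunk 3: at line 3 remove [hxi,cfpsi] add [zzg] -> 6 lines: lazk qdfr zyy zzg kjv tmiq
Hunk 4: at line 2 remove [zzg] add [fwp] -> 6 lines: lazk qdfr zyy fwp kjv tmiq
Hunk 5: at line 2 remove [fwp] add [ourw,wdz] -> 7 lines: lazk qdfr zyy ourw wdz kjv tmiq
Hunk 6: at line 2 remove [zyy,ourw,wdz] add [xsbp,bknt] -> 6 lines: lazk qdfr xsbp bknt kjv tmiq
Hunk 7: at line 1 remove [xsbp,bknt] add [iuuc,thkjy,tre] -> 7 lines: lazk qdfr iuuc thkjy tre kjv tmiq
Final line 5: tre

Answer: tre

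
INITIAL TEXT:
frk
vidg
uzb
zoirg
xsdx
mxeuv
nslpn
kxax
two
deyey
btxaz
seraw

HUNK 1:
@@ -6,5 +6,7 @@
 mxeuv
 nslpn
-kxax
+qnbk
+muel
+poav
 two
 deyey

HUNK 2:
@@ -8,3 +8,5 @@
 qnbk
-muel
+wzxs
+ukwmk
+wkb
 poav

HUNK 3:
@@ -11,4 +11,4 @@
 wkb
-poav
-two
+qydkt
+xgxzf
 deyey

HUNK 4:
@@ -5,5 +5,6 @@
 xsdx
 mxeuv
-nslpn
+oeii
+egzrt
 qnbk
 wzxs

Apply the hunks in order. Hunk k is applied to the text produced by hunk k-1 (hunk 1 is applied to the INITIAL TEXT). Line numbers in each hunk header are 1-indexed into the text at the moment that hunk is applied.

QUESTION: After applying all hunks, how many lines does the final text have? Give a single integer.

Answer: 17

Derivation:
Hunk 1: at line 6 remove [kxax] add [qnbk,muel,poav] -> 14 lines: frk vidg uzb zoirg xsdx mxeuv nslpn qnbk muel poav two deyey btxaz seraw
Hunk 2: at line 8 remove [muel] add [wzxs,ukwmk,wkb] -> 16 lines: frk vidg uzb zoirg xsdx mxeuv nslpn qnbk wzxs ukwmk wkb poav two deyey btxaz seraw
Hunk 3: at line 11 remove [poav,two] add [qydkt,xgxzf] -> 16 lines: frk vidg uzb zoirg xsdx mxeuv nslpn qnbk wzxs ukwmk wkb qydkt xgxzf deyey btxaz seraw
Hunk 4: at line 5 remove [nslpn] add [oeii,egzrt] -> 17 lines: frk vidg uzb zoirg xsdx mxeuv oeii egzrt qnbk wzxs ukwmk wkb qydkt xgxzf deyey btxaz seraw
Final line count: 17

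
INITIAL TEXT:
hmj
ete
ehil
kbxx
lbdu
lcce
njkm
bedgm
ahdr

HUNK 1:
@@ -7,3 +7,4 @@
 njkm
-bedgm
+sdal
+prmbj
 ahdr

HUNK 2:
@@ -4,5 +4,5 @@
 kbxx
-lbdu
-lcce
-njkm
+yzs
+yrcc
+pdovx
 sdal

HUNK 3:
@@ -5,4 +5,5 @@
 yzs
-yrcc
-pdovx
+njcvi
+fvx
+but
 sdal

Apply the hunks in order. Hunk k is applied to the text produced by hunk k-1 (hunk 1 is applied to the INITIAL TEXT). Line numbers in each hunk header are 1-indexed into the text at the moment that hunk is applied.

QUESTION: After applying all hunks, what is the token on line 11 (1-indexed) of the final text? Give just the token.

Answer: ahdr

Derivation:
Hunk 1: at line 7 remove [bedgm] add [sdal,prmbj] -> 10 lines: hmj ete ehil kbxx lbdu lcce njkm sdal prmbj ahdr
Hunk 2: at line 4 remove [lbdu,lcce,njkm] add [yzs,yrcc,pdovx] -> 10 lines: hmj ete ehil kbxx yzs yrcc pdovx sdal prmbj ahdr
Hunk 3: at line 5 remove [yrcc,pdovx] add [njcvi,fvx,but] -> 11 lines: hmj ete ehil kbxx yzs njcvi fvx but sdal prmbj ahdr
Final line 11: ahdr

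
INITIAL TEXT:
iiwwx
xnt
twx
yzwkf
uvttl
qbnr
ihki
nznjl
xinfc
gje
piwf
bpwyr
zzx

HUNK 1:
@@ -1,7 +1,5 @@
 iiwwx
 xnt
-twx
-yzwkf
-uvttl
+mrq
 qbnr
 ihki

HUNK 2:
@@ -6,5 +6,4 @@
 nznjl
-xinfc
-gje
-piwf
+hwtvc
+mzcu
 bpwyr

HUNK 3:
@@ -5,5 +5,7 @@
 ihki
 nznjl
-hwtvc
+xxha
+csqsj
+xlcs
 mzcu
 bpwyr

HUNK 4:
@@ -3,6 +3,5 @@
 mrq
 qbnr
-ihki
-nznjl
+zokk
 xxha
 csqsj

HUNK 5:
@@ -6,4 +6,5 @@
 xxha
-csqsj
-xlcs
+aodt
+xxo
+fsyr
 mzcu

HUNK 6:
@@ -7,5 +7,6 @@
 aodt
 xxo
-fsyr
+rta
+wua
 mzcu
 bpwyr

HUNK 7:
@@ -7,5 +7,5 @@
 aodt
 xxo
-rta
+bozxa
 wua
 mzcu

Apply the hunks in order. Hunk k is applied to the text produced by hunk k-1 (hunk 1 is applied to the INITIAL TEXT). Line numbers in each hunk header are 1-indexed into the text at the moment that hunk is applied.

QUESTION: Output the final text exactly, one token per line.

Hunk 1: at line 1 remove [twx,yzwkf,uvttl] add [mrq] -> 11 lines: iiwwx xnt mrq qbnr ihki nznjl xinfc gje piwf bpwyr zzx
Hunk 2: at line 6 remove [xinfc,gje,piwf] add [hwtvc,mzcu] -> 10 lines: iiwwx xnt mrq qbnr ihki nznjl hwtvc mzcu bpwyr zzx
Hunk 3: at line 5 remove [hwtvc] add [xxha,csqsj,xlcs] -> 12 lines: iiwwx xnt mrq qbnr ihki nznjl xxha csqsj xlcs mzcu bpwyr zzx
Hunk 4: at line 3 remove [ihki,nznjl] add [zokk] -> 11 lines: iiwwx xnt mrq qbnr zokk xxha csqsj xlcs mzcu bpwyr zzx
Hunk 5: at line 6 remove [csqsj,xlcs] add [aodt,xxo,fsyr] -> 12 lines: iiwwx xnt mrq qbnr zokk xxha aodt xxo fsyr mzcu bpwyr zzx
Hunk 6: at line 7 remove [fsyr] add [rta,wua] -> 13 lines: iiwwx xnt mrq qbnr zokk xxha aodt xxo rta wua mzcu bpwyr zzx
Hunk 7: at line 7 remove [rta] add [bozxa] -> 13 lines: iiwwx xnt mrq qbnr zokk xxha aodt xxo bozxa wua mzcu bpwyr zzx

Answer: iiwwx
xnt
mrq
qbnr
zokk
xxha
aodt
xxo
bozxa
wua
mzcu
bpwyr
zzx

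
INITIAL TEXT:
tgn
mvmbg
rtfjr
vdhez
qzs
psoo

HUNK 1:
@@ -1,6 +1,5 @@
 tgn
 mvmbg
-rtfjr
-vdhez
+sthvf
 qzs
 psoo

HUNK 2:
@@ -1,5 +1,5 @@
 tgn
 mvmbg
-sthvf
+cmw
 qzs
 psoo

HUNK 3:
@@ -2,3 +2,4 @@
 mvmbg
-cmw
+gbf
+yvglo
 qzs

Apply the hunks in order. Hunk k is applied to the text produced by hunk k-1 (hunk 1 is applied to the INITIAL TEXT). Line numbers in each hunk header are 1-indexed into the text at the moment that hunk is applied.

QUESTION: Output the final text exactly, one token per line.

Hunk 1: at line 1 remove [rtfjr,vdhez] add [sthvf] -> 5 lines: tgn mvmbg sthvf qzs psoo
Hunk 2: at line 1 remove [sthvf] add [cmw] -> 5 lines: tgn mvmbg cmw qzs psoo
Hunk 3: at line 2 remove [cmw] add [gbf,yvglo] -> 6 lines: tgn mvmbg gbf yvglo qzs psoo

Answer: tgn
mvmbg
gbf
yvglo
qzs
psoo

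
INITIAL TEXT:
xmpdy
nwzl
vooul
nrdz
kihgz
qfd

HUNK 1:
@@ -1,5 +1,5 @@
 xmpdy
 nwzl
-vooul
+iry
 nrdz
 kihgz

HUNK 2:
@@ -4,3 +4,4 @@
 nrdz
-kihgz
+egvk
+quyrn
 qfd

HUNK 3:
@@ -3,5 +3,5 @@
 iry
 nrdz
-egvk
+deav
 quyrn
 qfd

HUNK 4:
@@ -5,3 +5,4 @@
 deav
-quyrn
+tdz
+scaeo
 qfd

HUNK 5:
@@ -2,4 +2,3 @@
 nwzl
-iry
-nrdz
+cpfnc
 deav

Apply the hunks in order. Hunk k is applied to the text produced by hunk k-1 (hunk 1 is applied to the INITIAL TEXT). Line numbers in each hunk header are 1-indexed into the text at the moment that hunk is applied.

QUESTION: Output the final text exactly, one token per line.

Answer: xmpdy
nwzl
cpfnc
deav
tdz
scaeo
qfd

Derivation:
Hunk 1: at line 1 remove [vooul] add [iry] -> 6 lines: xmpdy nwzl iry nrdz kihgz qfd
Hunk 2: at line 4 remove [kihgz] add [egvk,quyrn] -> 7 lines: xmpdy nwzl iry nrdz egvk quyrn qfd
Hunk 3: at line 3 remove [egvk] add [deav] -> 7 lines: xmpdy nwzl iry nrdz deav quyrn qfd
Hunk 4: at line 5 remove [quyrn] add [tdz,scaeo] -> 8 lines: xmpdy nwzl iry nrdz deav tdz scaeo qfd
Hunk 5: at line 2 remove [iry,nrdz] add [cpfnc] -> 7 lines: xmpdy nwzl cpfnc deav tdz scaeo qfd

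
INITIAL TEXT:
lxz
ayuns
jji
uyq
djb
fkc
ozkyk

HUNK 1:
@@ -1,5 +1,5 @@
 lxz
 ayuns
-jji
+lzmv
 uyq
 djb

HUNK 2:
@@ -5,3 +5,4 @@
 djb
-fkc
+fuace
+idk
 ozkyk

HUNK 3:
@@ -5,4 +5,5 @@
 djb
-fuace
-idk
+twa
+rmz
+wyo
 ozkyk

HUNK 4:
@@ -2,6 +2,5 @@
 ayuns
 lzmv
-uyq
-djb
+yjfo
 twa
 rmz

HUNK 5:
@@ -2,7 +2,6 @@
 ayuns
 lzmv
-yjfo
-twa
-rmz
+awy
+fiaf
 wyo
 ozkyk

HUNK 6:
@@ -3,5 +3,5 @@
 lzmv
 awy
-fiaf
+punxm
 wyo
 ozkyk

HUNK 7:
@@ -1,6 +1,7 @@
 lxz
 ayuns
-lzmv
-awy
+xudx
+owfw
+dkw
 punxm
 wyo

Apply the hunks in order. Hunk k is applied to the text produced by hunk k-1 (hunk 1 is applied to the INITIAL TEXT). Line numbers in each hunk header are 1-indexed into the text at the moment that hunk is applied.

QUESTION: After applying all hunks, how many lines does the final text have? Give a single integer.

Hunk 1: at line 1 remove [jji] add [lzmv] -> 7 lines: lxz ayuns lzmv uyq djb fkc ozkyk
Hunk 2: at line 5 remove [fkc] add [fuace,idk] -> 8 lines: lxz ayuns lzmv uyq djb fuace idk ozkyk
Hunk 3: at line 5 remove [fuace,idk] add [twa,rmz,wyo] -> 9 lines: lxz ayuns lzmv uyq djb twa rmz wyo ozkyk
Hunk 4: at line 2 remove [uyq,djb] add [yjfo] -> 8 lines: lxz ayuns lzmv yjfo twa rmz wyo ozkyk
Hunk 5: at line 2 remove [yjfo,twa,rmz] add [awy,fiaf] -> 7 lines: lxz ayuns lzmv awy fiaf wyo ozkyk
Hunk 6: at line 3 remove [fiaf] add [punxm] -> 7 lines: lxz ayuns lzmv awy punxm wyo ozkyk
Hunk 7: at line 1 remove [lzmv,awy] add [xudx,owfw,dkw] -> 8 lines: lxz ayuns xudx owfw dkw punxm wyo ozkyk
Final line count: 8

Answer: 8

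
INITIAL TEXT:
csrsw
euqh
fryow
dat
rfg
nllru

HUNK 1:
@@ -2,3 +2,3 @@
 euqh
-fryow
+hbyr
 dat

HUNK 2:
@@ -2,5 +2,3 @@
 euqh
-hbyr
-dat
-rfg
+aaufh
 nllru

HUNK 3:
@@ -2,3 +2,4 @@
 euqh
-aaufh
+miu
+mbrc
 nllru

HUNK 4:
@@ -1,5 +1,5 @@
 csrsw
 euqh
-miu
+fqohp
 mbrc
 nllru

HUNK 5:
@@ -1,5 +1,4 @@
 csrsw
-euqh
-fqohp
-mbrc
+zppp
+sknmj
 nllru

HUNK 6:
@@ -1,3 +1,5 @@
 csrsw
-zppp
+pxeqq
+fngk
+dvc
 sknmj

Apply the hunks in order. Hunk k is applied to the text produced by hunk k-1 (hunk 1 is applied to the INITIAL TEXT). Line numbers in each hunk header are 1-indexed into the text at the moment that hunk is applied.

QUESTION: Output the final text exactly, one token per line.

Hunk 1: at line 2 remove [fryow] add [hbyr] -> 6 lines: csrsw euqh hbyr dat rfg nllru
Hunk 2: at line 2 remove [hbyr,dat,rfg] add [aaufh] -> 4 lines: csrsw euqh aaufh nllru
Hunk 3: at line 2 remove [aaufh] add [miu,mbrc] -> 5 lines: csrsw euqh miu mbrc nllru
Hunk 4: at line 1 remove [miu] add [fqohp] -> 5 lines: csrsw euqh fqohp mbrc nllru
Hunk 5: at line 1 remove [euqh,fqohp,mbrc] add [zppp,sknmj] -> 4 lines: csrsw zppp sknmj nllru
Hunk 6: at line 1 remove [zppp] add [pxeqq,fngk,dvc] -> 6 lines: csrsw pxeqq fngk dvc sknmj nllru

Answer: csrsw
pxeqq
fngk
dvc
sknmj
nllru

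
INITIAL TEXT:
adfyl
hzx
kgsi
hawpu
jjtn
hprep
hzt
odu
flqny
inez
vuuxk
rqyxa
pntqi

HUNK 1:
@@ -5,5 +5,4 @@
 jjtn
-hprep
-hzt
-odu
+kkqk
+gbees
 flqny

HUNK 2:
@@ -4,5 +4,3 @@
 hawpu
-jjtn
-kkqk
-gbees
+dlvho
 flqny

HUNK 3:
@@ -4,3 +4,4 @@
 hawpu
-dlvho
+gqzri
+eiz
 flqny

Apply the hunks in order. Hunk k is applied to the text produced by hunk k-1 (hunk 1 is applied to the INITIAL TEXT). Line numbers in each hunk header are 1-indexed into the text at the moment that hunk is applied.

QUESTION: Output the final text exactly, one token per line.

Hunk 1: at line 5 remove [hprep,hzt,odu] add [kkqk,gbees] -> 12 lines: adfyl hzx kgsi hawpu jjtn kkqk gbees flqny inez vuuxk rqyxa pntqi
Hunk 2: at line 4 remove [jjtn,kkqk,gbees] add [dlvho] -> 10 lines: adfyl hzx kgsi hawpu dlvho flqny inez vuuxk rqyxa pntqi
Hunk 3: at line 4 remove [dlvho] add [gqzri,eiz] -> 11 lines: adfyl hzx kgsi hawpu gqzri eiz flqny inez vuuxk rqyxa pntqi

Answer: adfyl
hzx
kgsi
hawpu
gqzri
eiz
flqny
inez
vuuxk
rqyxa
pntqi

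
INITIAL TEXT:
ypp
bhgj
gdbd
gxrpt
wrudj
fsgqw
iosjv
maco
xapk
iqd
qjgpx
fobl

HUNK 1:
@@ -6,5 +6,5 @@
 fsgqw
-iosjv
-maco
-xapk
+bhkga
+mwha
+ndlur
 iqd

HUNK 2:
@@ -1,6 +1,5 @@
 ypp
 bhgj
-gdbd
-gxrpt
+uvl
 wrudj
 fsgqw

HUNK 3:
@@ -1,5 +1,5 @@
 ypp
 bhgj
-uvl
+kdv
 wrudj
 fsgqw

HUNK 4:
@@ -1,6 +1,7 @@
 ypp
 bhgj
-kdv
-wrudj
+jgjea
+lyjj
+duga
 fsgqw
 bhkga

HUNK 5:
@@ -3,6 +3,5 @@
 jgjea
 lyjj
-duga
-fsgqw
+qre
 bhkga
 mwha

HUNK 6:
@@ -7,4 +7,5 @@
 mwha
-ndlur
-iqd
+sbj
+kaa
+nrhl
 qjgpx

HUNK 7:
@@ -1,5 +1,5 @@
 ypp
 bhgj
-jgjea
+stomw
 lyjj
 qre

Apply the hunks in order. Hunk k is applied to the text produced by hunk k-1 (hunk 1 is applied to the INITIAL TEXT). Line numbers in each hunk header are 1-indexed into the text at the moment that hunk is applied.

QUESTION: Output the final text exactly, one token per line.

Hunk 1: at line 6 remove [iosjv,maco,xapk] add [bhkga,mwha,ndlur] -> 12 lines: ypp bhgj gdbd gxrpt wrudj fsgqw bhkga mwha ndlur iqd qjgpx fobl
Hunk 2: at line 1 remove [gdbd,gxrpt] add [uvl] -> 11 lines: ypp bhgj uvl wrudj fsgqw bhkga mwha ndlur iqd qjgpx fobl
Hunk 3: at line 1 remove [uvl] add [kdv] -> 11 lines: ypp bhgj kdv wrudj fsgqw bhkga mwha ndlur iqd qjgpx fobl
Hunk 4: at line 1 remove [kdv,wrudj] add [jgjea,lyjj,duga] -> 12 lines: ypp bhgj jgjea lyjj duga fsgqw bhkga mwha ndlur iqd qjgpx fobl
Hunk 5: at line 3 remove [duga,fsgqw] add [qre] -> 11 lines: ypp bhgj jgjea lyjj qre bhkga mwha ndlur iqd qjgpx fobl
Hunk 6: at line 7 remove [ndlur,iqd] add [sbj,kaa,nrhl] -> 12 lines: ypp bhgj jgjea lyjj qre bhkga mwha sbj kaa nrhl qjgpx fobl
Hunk 7: at line 1 remove [jgjea] add [stomw] -> 12 lines: ypp bhgj stomw lyjj qre bhkga mwha sbj kaa nrhl qjgpx fobl

Answer: ypp
bhgj
stomw
lyjj
qre
bhkga
mwha
sbj
kaa
nrhl
qjgpx
fobl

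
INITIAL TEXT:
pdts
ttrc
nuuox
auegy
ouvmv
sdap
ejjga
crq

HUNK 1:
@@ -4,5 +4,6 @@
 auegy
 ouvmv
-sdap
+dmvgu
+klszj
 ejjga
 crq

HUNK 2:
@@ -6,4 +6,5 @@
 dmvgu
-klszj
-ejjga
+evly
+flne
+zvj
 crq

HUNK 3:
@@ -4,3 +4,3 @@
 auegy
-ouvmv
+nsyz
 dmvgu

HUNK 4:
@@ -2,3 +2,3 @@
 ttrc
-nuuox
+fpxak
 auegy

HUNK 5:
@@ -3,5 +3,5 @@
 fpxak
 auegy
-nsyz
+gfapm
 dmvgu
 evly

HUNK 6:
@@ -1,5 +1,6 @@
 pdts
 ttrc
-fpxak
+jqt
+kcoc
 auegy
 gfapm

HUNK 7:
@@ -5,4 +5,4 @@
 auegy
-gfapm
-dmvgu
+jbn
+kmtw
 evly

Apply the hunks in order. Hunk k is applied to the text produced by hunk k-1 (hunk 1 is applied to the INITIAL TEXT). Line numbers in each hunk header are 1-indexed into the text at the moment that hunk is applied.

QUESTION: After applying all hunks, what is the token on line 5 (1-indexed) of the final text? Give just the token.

Answer: auegy

Derivation:
Hunk 1: at line 4 remove [sdap] add [dmvgu,klszj] -> 9 lines: pdts ttrc nuuox auegy ouvmv dmvgu klszj ejjga crq
Hunk 2: at line 6 remove [klszj,ejjga] add [evly,flne,zvj] -> 10 lines: pdts ttrc nuuox auegy ouvmv dmvgu evly flne zvj crq
Hunk 3: at line 4 remove [ouvmv] add [nsyz] -> 10 lines: pdts ttrc nuuox auegy nsyz dmvgu evly flne zvj crq
Hunk 4: at line 2 remove [nuuox] add [fpxak] -> 10 lines: pdts ttrc fpxak auegy nsyz dmvgu evly flne zvj crq
Hunk 5: at line 3 remove [nsyz] add [gfapm] -> 10 lines: pdts ttrc fpxak auegy gfapm dmvgu evly flne zvj crq
Hunk 6: at line 1 remove [fpxak] add [jqt,kcoc] -> 11 lines: pdts ttrc jqt kcoc auegy gfapm dmvgu evly flne zvj crq
Hunk 7: at line 5 remove [gfapm,dmvgu] add [jbn,kmtw] -> 11 lines: pdts ttrc jqt kcoc auegy jbn kmtw evly flne zvj crq
Final line 5: auegy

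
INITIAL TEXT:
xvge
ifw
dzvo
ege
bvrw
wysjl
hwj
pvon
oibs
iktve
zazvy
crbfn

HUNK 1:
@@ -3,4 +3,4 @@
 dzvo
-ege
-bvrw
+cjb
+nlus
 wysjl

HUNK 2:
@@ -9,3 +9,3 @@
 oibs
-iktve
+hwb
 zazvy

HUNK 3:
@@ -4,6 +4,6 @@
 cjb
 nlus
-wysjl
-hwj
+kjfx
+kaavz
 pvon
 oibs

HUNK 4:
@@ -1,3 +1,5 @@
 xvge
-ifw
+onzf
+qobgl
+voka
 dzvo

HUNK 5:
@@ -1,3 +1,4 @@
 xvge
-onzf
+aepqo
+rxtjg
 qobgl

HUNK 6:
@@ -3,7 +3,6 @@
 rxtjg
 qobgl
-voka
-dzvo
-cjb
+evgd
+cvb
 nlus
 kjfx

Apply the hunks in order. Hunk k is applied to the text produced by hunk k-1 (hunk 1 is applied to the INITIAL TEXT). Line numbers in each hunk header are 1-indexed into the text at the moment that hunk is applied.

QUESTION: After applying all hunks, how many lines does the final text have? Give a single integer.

Hunk 1: at line 3 remove [ege,bvrw] add [cjb,nlus] -> 12 lines: xvge ifw dzvo cjb nlus wysjl hwj pvon oibs iktve zazvy crbfn
Hunk 2: at line 9 remove [iktve] add [hwb] -> 12 lines: xvge ifw dzvo cjb nlus wysjl hwj pvon oibs hwb zazvy crbfn
Hunk 3: at line 4 remove [wysjl,hwj] add [kjfx,kaavz] -> 12 lines: xvge ifw dzvo cjb nlus kjfx kaavz pvon oibs hwb zazvy crbfn
Hunk 4: at line 1 remove [ifw] add [onzf,qobgl,voka] -> 14 lines: xvge onzf qobgl voka dzvo cjb nlus kjfx kaavz pvon oibs hwb zazvy crbfn
Hunk 5: at line 1 remove [onzf] add [aepqo,rxtjg] -> 15 lines: xvge aepqo rxtjg qobgl voka dzvo cjb nlus kjfx kaavz pvon oibs hwb zazvy crbfn
Hunk 6: at line 3 remove [voka,dzvo,cjb] add [evgd,cvb] -> 14 lines: xvge aepqo rxtjg qobgl evgd cvb nlus kjfx kaavz pvon oibs hwb zazvy crbfn
Final line count: 14

Answer: 14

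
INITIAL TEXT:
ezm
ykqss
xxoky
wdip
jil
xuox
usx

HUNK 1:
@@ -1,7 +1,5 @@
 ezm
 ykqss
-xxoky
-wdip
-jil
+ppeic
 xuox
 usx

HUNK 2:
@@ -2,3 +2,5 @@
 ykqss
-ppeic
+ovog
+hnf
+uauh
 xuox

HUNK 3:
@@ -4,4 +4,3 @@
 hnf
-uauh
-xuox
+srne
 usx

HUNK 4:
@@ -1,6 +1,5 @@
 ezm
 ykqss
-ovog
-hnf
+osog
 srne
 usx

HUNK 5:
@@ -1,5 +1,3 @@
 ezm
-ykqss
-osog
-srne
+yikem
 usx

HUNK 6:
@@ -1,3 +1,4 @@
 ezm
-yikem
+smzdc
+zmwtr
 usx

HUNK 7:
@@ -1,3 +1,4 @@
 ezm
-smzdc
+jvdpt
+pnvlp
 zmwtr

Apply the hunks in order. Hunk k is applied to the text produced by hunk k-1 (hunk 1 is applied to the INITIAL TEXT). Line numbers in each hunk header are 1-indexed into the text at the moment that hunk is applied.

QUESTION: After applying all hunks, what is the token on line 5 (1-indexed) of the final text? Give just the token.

Hunk 1: at line 1 remove [xxoky,wdip,jil] add [ppeic] -> 5 lines: ezm ykqss ppeic xuox usx
Hunk 2: at line 2 remove [ppeic] add [ovog,hnf,uauh] -> 7 lines: ezm ykqss ovog hnf uauh xuox usx
Hunk 3: at line 4 remove [uauh,xuox] add [srne] -> 6 lines: ezm ykqss ovog hnf srne usx
Hunk 4: at line 1 remove [ovog,hnf] add [osog] -> 5 lines: ezm ykqss osog srne usx
Hunk 5: at line 1 remove [ykqss,osog,srne] add [yikem] -> 3 lines: ezm yikem usx
Hunk 6: at line 1 remove [yikem] add [smzdc,zmwtr] -> 4 lines: ezm smzdc zmwtr usx
Hunk 7: at line 1 remove [smzdc] add [jvdpt,pnvlp] -> 5 lines: ezm jvdpt pnvlp zmwtr usx
Final line 5: usx

Answer: usx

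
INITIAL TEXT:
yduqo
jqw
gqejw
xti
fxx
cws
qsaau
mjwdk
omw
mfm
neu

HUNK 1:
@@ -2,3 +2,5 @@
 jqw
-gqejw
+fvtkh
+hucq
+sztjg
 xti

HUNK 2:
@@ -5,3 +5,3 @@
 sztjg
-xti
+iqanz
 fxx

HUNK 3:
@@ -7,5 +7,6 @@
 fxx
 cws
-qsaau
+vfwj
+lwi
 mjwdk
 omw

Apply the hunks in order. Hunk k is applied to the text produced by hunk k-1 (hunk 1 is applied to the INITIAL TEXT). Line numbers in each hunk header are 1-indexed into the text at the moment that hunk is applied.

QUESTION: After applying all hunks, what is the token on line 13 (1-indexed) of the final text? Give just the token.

Hunk 1: at line 2 remove [gqejw] add [fvtkh,hucq,sztjg] -> 13 lines: yduqo jqw fvtkh hucq sztjg xti fxx cws qsaau mjwdk omw mfm neu
Hunk 2: at line 5 remove [xti] add [iqanz] -> 13 lines: yduqo jqw fvtkh hucq sztjg iqanz fxx cws qsaau mjwdk omw mfm neu
Hunk 3: at line 7 remove [qsaau] add [vfwj,lwi] -> 14 lines: yduqo jqw fvtkh hucq sztjg iqanz fxx cws vfwj lwi mjwdk omw mfm neu
Final line 13: mfm

Answer: mfm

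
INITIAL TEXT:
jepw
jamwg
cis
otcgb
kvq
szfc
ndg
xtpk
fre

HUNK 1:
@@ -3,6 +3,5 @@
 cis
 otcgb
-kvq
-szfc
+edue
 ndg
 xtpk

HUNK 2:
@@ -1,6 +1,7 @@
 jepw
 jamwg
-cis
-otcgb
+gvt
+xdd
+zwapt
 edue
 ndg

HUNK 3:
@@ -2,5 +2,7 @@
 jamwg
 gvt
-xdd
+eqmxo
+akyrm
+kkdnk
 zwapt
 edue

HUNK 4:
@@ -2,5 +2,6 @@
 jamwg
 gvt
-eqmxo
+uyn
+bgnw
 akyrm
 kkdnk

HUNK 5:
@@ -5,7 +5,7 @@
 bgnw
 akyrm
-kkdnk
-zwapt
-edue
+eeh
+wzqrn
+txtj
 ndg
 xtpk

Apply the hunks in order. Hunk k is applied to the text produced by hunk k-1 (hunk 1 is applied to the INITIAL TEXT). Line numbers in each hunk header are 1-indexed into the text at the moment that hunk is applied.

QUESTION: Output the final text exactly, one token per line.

Answer: jepw
jamwg
gvt
uyn
bgnw
akyrm
eeh
wzqrn
txtj
ndg
xtpk
fre

Derivation:
Hunk 1: at line 3 remove [kvq,szfc] add [edue] -> 8 lines: jepw jamwg cis otcgb edue ndg xtpk fre
Hunk 2: at line 1 remove [cis,otcgb] add [gvt,xdd,zwapt] -> 9 lines: jepw jamwg gvt xdd zwapt edue ndg xtpk fre
Hunk 3: at line 2 remove [xdd] add [eqmxo,akyrm,kkdnk] -> 11 lines: jepw jamwg gvt eqmxo akyrm kkdnk zwapt edue ndg xtpk fre
Hunk 4: at line 2 remove [eqmxo] add [uyn,bgnw] -> 12 lines: jepw jamwg gvt uyn bgnw akyrm kkdnk zwapt edue ndg xtpk fre
Hunk 5: at line 5 remove [kkdnk,zwapt,edue] add [eeh,wzqrn,txtj] -> 12 lines: jepw jamwg gvt uyn bgnw akyrm eeh wzqrn txtj ndg xtpk fre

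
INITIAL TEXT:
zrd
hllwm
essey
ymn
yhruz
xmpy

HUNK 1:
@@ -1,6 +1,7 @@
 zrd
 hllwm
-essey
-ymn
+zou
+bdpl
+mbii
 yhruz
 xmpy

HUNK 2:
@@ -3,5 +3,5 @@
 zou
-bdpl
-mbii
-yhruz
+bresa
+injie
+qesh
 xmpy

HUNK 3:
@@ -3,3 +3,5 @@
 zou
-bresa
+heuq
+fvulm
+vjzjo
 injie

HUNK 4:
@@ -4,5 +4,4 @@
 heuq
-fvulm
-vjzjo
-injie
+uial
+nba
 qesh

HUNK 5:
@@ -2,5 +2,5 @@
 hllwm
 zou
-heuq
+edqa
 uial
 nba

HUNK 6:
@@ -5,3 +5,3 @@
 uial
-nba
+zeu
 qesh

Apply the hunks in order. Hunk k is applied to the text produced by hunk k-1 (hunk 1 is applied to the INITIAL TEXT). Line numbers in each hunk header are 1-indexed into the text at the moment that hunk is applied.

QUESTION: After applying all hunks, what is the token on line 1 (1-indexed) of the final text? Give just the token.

Answer: zrd

Derivation:
Hunk 1: at line 1 remove [essey,ymn] add [zou,bdpl,mbii] -> 7 lines: zrd hllwm zou bdpl mbii yhruz xmpy
Hunk 2: at line 3 remove [bdpl,mbii,yhruz] add [bresa,injie,qesh] -> 7 lines: zrd hllwm zou bresa injie qesh xmpy
Hunk 3: at line 3 remove [bresa] add [heuq,fvulm,vjzjo] -> 9 lines: zrd hllwm zou heuq fvulm vjzjo injie qesh xmpy
Hunk 4: at line 4 remove [fvulm,vjzjo,injie] add [uial,nba] -> 8 lines: zrd hllwm zou heuq uial nba qesh xmpy
Hunk 5: at line 2 remove [heuq] add [edqa] -> 8 lines: zrd hllwm zou edqa uial nba qesh xmpy
Hunk 6: at line 5 remove [nba] add [zeu] -> 8 lines: zrd hllwm zou edqa uial zeu qesh xmpy
Final line 1: zrd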